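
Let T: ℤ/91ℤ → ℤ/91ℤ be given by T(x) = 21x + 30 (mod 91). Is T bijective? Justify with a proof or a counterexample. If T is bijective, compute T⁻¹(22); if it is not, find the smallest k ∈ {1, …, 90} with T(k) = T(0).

13

We have gcd(21, 91) = 7 > 1. Taking s = 0 and t = 13: T(0) = 30 and T(13) = 21·13 + 30 = 303 ≡ 30 (mod 91).
So T(0) = T(13) while 0 ≠ 13, therefore T is not injective, hence not bijective.
Since T is not bijective, we find the least positive k with T(k) = T(0): this means 21k ≡ 0 (mod 91), i.e. 91 ∣ 21k. Since gcd(21, 91) = 7, dividing through by 7 this holds exactly when 13 ∣ 3k, and as gcd(3, 13) = 1, exactly when 13 ∣ k.
The smallest positive such k is 13.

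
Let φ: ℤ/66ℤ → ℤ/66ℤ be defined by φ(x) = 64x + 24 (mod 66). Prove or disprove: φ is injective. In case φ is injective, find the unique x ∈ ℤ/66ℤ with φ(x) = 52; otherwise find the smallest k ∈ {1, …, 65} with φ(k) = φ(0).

We have gcd(64, 66) = 2 > 1. Taking a = 0 and b = 33: φ(0) = 24 and φ(33) = 64·33 + 24 = 2136 ≡ 24 (mod 66).
So φ(0) = φ(33) while 0 ≠ 33, hence φ is not injective.
Since φ is not injective, we find the least positive k with φ(k) = φ(0): this means 64k ≡ 0 (mod 66), i.e. 66 ∣ 64k. Since gcd(64, 66) = 2, dividing through by 2 this holds exactly when 33 ∣ 32k, and as gcd(32, 33) = 1, exactly when 33 ∣ k.
The smallest positive such k is 33.

33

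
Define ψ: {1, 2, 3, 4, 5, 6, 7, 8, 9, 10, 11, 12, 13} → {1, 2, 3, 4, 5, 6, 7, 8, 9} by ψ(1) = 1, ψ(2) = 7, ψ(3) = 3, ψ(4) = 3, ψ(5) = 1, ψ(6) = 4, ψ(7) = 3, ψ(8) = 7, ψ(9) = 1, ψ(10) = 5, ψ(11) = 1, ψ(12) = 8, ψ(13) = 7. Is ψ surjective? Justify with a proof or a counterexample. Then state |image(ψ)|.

No element maps to 2, so ψ is not surjective.
The image of ψ is {1, 3, 4, 5, 7, 8}, which has 6 elements.

6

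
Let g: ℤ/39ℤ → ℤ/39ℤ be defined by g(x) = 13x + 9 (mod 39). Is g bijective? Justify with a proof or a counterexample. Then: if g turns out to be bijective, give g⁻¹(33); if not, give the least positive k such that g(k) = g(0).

We have gcd(13, 39) = 13 > 1. Taking u = 0 and v = 3: g(0) = 9 and g(3) = 13·3 + 9 = 48 ≡ 9 (mod 39).
So g(0) = g(3) while 0 ≠ 3, thus g is not injective, hence not bijective.
Since g is not bijective, we find the least positive k with g(k) = g(0): this means 13k ≡ 0 (mod 39), i.e. 39 ∣ 13k. Since gcd(13, 39) = 13, dividing through by 13 this holds exactly when 3 ∣ k.
The smallest positive such k is 3.

3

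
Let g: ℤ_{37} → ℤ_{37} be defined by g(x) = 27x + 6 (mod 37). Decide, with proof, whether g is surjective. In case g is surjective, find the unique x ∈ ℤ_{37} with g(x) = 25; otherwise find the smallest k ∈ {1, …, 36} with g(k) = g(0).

Since gcd(27, 37) = 1, 27 is invertible modulo 37. Euclid's algorithm: 37 = 1·27 + 10, 27 = 2·10 + 7, 10 = 1·7 + 3, 7 = 2·3 + 1; back-substituting gives 1 = 11·27 − 8·37, so 27⁻¹ ≡ 11 (mod 37).
For any y ∈ ℤ_{37}, x = 11(y − 6) mod 37 satisfies g(x) = 27·11(y − 6) + 6 ≡ y (since 27·11 ≡ 1 mod 37). So every y has a preimage.
Hence g is surjective.
Since g is surjective, we find g⁻¹(25): we need 27x ≡ 25 − 6 ≡ 19 (mod 37). Using 27⁻¹ = 11: x ≡ 11·19 = 209 = 5·37 + 24, so x = 24.
Check: g(24) = 27·24 + 6 = 654 = 17·37 + 25 ≡ 25 (mod 37).

24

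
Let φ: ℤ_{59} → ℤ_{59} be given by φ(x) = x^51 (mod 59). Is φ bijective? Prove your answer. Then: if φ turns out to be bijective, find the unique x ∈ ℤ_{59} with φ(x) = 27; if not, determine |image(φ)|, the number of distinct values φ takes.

28

Since 59 is prime, the nonzero elements of ℤ_{59} form a cyclic group of order 58.
As gcd(51, 58) = 1, raising to the 51st power is a bijection on this group: if x_1^51 ≡ x_2^51 then (x_1x_2^{−1})^51 = 1, and the only element of order dividing gcd(51, 58) = 1 is 1, so x_1 = x_2.
With φ(0) = 0 this makes φ injective on all of ℤ_{59}, hence bijective (finite equal-size domain and codomain). In particular φ is bijective.
Since φ is bijective, we find the preimage of 27. The inverse of x ↦ x^51 on (ℤ_{59})^× is x ↦ x^33, because 51·33 = 1683 = 29·58 + 1 ≡ 1 (mod 58) and x^{58} = 1 for x ≠ 0 (Fermat). So φ⁻¹(27) = 27^33 mod 59.
Repeated squaring mod 59: 27^1 ≡ 27, 27^2 ≡ 27² = 729 ≡ 21, 27^4 ≡ 21² = 441 ≡ 28, 27^8 ≡ 28² = 784 ≡ 17, 27^16 ≡ 17² = 289 ≡ 53, 27^32 ≡ 53² = 2809 ≡ 36. Since 33 = 32 + 1, 27^33 ≡ 36·27: 36·27 = 972 ≡ 28. So 27^33 ≡ 28 (mod 59).
Hence φ⁻¹(27) = 28.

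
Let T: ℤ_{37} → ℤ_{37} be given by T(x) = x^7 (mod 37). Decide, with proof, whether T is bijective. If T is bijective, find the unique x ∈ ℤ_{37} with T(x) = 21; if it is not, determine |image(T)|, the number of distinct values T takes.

Since 37 is prime, the nonzero elements of ℤ_{37} form a cyclic group of order 36.
As gcd(7, 36) = 1, raising to the 7th power is a bijection on this group: if u^7 ≡ v^7 then (uv^{−1})^7 = 1, and the only element of order dividing gcd(7, 36) = 1 is 1, so u = v.
With T(0) = 0 this makes T injective on all of ℤ_{37}, hence bijective (finite equal-size domain and codomain). In particular T is bijective.
Since T is bijective, we find the preimage of 21. The inverse of x ↦ x^7 on (ℤ_{37})^× is x ↦ x^31, because 7·31 = 217 = 6·36 + 1 ≡ 1 (mod 36) and x^{36} = 1 for x ≠ 0 (Fermat). So T⁻¹(21) = 21^31 mod 37.
Repeated squaring mod 37: 21^1 ≡ 21, 21^2 ≡ 21² = 441 ≡ 34, 21^4 ≡ 34² = 1156 ≡ 9, 21^8 ≡ 9² = 81 ≡ 7, 21^16 ≡ 7² = 49 ≡ 12. Since 31 = 16 + 8 + 4 + 2 + 1, 21^31 ≡ 12·7·9·34·21: 12·7 = 84 ≡ 10, then 10·9 = 90 ≡ 16, then 16·34 = 544 ≡ 26, then 26·21 = 546 ≡ 28. So 21^31 ≡ 28 (mod 37).
Hence T⁻¹(21) = 28.

28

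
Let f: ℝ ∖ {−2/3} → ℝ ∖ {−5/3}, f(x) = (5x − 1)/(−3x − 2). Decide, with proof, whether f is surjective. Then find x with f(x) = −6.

For any y ≠ −5/3, solving y(−3x − 2) = 5x − 1 for x gives a well-defined x ≠ −2/3. So f is surjective.
Solving f(x) = −6: cross-multiplying gives 5x − 1 = −6(−3x − 2), which rearranges to −13x = 13, so x = −1.

-1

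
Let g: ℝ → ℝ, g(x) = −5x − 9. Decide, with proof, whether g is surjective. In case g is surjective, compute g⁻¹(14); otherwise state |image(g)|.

For any y ∈ ℝ, x = (y + 9)/(−5) satisfies g(x) = y.
So g is surjective.
Since g is surjective, we compute g⁻¹(14) = (14 + 9)/(−5) = −23/5.

-23/5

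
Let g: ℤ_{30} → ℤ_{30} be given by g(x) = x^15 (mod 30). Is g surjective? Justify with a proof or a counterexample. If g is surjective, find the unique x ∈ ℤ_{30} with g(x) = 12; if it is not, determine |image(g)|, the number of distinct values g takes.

Computing x^15 mod 30 for each x (by repeated squaring, reducing mod 30 at every step), the values g(0), g(1), …, g(29) are: 0, 1, 8, 27, 4, 5, 6, 13, 2, 9, 10, 11, 18, 7, 14, 15, 16, 23, 12, 19, 20, 21, 28, 17, 24, 25, 26, 3, 22, 29.
Every element of ℤ_{30} appears exactly once in this list, so g is a bijection, and in particular surjective.
Since g is surjective, we read off the preimage of 12 from the same table: g(18) = 12, so g⁻¹(12) = 18.

18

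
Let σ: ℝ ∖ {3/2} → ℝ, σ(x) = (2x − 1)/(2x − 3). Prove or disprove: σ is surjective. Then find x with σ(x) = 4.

If σ(x) = 1, cross-multiplying gives 2(2x − 1) = 2(2x − 3), which simplifies to −2 = −6 — false.  So 1 has no preimage and σ is not surjective.
Solving σ(x) = 4: cross-multiplying gives 2x − 1 = 4(2x − 3), which rearranges to −6x = −11, so x = 11/6.

11/6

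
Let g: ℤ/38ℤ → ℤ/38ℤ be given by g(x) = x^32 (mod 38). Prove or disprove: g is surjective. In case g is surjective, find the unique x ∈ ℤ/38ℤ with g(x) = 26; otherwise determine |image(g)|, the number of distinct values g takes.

g(18): Repeated squaring mod 38: 18^1 ≡ 18, 18^2 ≡ 18² = 324 ≡ 20, 18^4 ≡ 20² = 400 ≡ 20, 18^8 ≡ 20² = 400 ≡ 20, 18^16 ≡ 20² = 400 ≡ 20, 18^32 ≡ 20² = 400 ≡ 20. So 18^32 ≡ 20 (mod 38).
g(20): Repeated squaring mod 38: 20^1 ≡ 20, 20^2 ≡ 20² = 400 ≡ 20, 20^4 ≡ 20² = 400 ≡ 20, 20^8 ≡ 20² = 400 ≡ 20, 20^16 ≡ 20² = 400 ≡ 20, 20^32 ≡ 20² = 400 ≡ 20. So 20^32 ≡ 20 (mod 38).
So g(18) = g(20) = 20 while 18 ≠ 20, so g is not injective.
A non-injective map from the 38-element set ℤ/38ℤ to itself takes at most 37 distinct values, so it cannot be surjective. So g is not surjective.
Since g is not surjective, we determine |image(g)|. Computing x^32 mod 38 for each x (by repeated squaring, reducing mod 38 at every step), the values g(0), g(1), …, g(37) are: 0, 1, 6, 23, 36, 9, 24, 11, 26, 35, 16, 7, 30, 5, 28, 17, 4, 25, 20, 19, 20, 25, 4, 17, 28, 5, 30, 7, 16, 35, 26, 11, 24, 9, 36, 23, 6, 1.
The distinct values are {0, 1, 4, 5, 6, 7, 9, 11, 16, 17, 19, 20, 23, 24, 25, 26, 28, 30, 35, 36}; there are 20 of them.

20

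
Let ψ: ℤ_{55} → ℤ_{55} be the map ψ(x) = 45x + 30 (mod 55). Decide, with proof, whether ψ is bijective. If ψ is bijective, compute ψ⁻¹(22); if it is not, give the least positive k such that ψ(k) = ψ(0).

We have gcd(45, 55) = 5 > 1. Taking a = 0 and b = 11: ψ(0) = 30 and ψ(11) = 45·11 + 30 = 525 ≡ 30 (mod 55).
So ψ(0) = ψ(11) while 0 ≠ 11, so ψ is not injective, hence not bijective.
Since ψ is not bijective, we find the least positive k with ψ(k) = ψ(0): this means 45k ≡ 0 (mod 55), i.e. 55 ∣ 45k. Since gcd(45, 55) = 5, dividing through by 5 this holds exactly when 11 ∣ 9k, and as gcd(9, 11) = 1, exactly when 11 ∣ k.
The smallest positive such k is 11.

11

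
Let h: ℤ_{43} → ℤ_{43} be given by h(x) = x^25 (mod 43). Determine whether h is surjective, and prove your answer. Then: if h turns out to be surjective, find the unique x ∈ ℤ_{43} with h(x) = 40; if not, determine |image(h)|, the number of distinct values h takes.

23

Since 43 is prime, the nonzero elements of ℤ_{43} form a cyclic group of order 42.
As gcd(25, 42) = 1, raising to the 25th power is a bijection on this group: if x_1^25 ≡ x_2^25 then (x_1x_2^{−1})^25 = 1, and the only element of order dividing gcd(25, 42) = 1 is 1, so x_1 = x_2.
With h(0) = 0 this makes h injective on all of ℤ_{43}, hence bijective (finite equal-size domain and codomain). In particular h is surjective.
Since h is surjective, we find the preimage of 40. The inverse of x ↦ x^25 on (ℤ_{43})^× is x ↦ x^37, because 25·37 = 925 = 22·42 + 1 ≡ 1 (mod 42) and x^{42} = 1 for x ≠ 0 (Fermat). So h⁻¹(40) = 40^37 mod 43.
Repeated squaring mod 43: 40^1 ≡ 40, 40^2 ≡ 40² = 1600 ≡ 9, 40^4 ≡ 9² = 81 ≡ 38, 40^8 ≡ 38² = 1444 ≡ 25, 40^16 ≡ 25² = 625 ≡ 23, 40^32 ≡ 23² = 529 ≡ 13. Since 37 = 32 + 4 + 1, 40^37 ≡ 13·38·40: 13·38 = 494 ≡ 21, then 21·40 = 840 ≡ 23. So 40^37 ≡ 23 (mod 43).
Hence h⁻¹(40) = 23.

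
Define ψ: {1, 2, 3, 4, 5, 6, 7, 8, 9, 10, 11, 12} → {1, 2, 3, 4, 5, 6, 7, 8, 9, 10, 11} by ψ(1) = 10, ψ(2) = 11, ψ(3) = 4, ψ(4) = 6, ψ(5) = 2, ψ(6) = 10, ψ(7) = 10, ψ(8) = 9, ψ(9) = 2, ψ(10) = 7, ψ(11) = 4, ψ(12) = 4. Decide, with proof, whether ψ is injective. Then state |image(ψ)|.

ψ(1) = 10 = ψ(6) with 1 ≠ 6, so ψ is not injective.
The image of ψ is {2, 4, 6, 7, 9, 10, 11}, which has 7 elements.

7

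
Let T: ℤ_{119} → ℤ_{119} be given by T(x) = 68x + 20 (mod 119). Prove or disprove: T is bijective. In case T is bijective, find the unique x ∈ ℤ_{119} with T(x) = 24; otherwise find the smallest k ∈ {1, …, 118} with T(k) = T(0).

Recall that T is injective when T(s) = T(t) forces s = t.
We have gcd(68, 119) = 17 > 1. Taking s = 0 and t = 7: T(0) = 20 and T(7) = 68·7 + 20 = 496 ≡ 20 (mod 119).
So T(0) = T(7) while 0 ≠ 7, therefore T is not injective, hence not bijective.
Since T is not bijective, we find the least positive k with T(k) = T(0): this means 68k ≡ 0 (mod 119), i.e. 119 ∣ 68k. Since gcd(68, 119) = 17, dividing through by 17 this holds exactly when 7 ∣ 4k, and as gcd(4, 7) = 1, exactly when 7 ∣ k.
The smallest positive such k is 7.

7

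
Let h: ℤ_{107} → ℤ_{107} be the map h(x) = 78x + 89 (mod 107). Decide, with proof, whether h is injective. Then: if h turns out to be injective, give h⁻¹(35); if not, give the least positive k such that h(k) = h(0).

By definition, h is injective when h(s) = h(t) forces s = t.
Suppose h(s) = h(t) in ℤ_{107}. Then 78s + 89 ≡ 78t + 89 (mod 107), therefore 78(s − t) ≡ 0 (mod 107).
Since gcd(78, 107) = 1, 78 is invertible modulo 107, so s − t ≡ 0 (mod 107), i.e. s = t.
Therefore h is injective.
We now compute 78⁻¹ mod 107 explicitly. Euclid's algorithm: 107 = 1·78 + 29, 78 = 2·29 + 20, 29 = 1·20 + 9, 20 = 2·9 + 2, 9 = 4·2 + 1; back-substituting gives 1 = 59·78 − 43·107, so 78⁻¹ ≡ 59 (mod 107).
Since h is injective, we compute h⁻¹(35): solve 78x + 89 ≡ 35 (mod 107), i.e. 78x ≡ 53 (mod 107).
Multiplying by 78⁻¹ = 59 gives x ≡ 59·53 = 3127 = 29·107 + 24 ≡ 24 (mod 107).
Check: h(24) = 78·24 + 89 = 1961 = 18·107 + 35 ≡ 35 (mod 107).

24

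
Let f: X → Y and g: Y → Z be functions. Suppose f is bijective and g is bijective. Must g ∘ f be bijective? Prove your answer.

Injectivity: if g(f(a)) = g(f(b)) then f(a) = f(b) (g injective) so a = b (f injective).
Surjectivity: for c ∈ Z pick b with g(b) = c, then a with f(a) = b; then (g ∘ f)(a) = c.
Therefore g ∘ f is bijective.

bijective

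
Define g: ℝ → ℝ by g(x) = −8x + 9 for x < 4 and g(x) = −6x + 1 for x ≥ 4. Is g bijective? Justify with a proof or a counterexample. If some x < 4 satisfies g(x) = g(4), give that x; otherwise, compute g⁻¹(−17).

13/4

Both pieces are strictly decreasing (slopes −8 and −6), so each is injective on its own interval.
The left piece maps (−∞, 4) onto (−23, ∞); the right piece maps [4, ∞) onto (−∞, −23].
Since −23 = −23, the images partition ℝ: g is injective and surjective, hence bijective.
Because the two images are disjoint, no x < 4 has g(x) = g(4), so we compute g⁻¹(−17): −17 lies in (−23, ∞), so solve −8x + 9 = −17: x = (−17 − 9)/(−8) = 13/4.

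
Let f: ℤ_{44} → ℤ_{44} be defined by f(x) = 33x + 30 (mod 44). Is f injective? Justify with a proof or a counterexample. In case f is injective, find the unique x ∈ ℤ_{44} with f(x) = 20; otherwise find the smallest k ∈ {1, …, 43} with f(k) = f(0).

We have gcd(33, 44) = 11 > 1. Taking s = 0 and t = 4: f(0) = 30 and f(4) = 33·4 + 30 = 162 ≡ 30 (mod 44).
So f(0) = f(4) while 0 ≠ 4, hence f is not injective.
Since f is not injective, we find the least positive k with f(k) = f(0): this means 33k ≡ 0 (mod 44), i.e. 44 ∣ 33k. Since gcd(33, 44) = 11, dividing through by 11 this holds exactly when 4 ∣ 3k, and as gcd(3, 4) = 1, exactly when 4 ∣ k.
The smallest positive such k is 4.

4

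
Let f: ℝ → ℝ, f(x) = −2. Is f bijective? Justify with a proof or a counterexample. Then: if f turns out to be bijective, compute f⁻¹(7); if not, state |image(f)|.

f(0) = −2 = f(1) with 0 ≠ 1, so f is not injective, hence not bijective.
Since f is not bijective, we state |image(f)|: the image of f is {−2}, which has 1 element.

1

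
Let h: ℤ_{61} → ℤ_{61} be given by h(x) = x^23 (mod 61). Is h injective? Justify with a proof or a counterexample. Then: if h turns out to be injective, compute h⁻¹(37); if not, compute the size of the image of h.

53

Since 61 is prime, the nonzero elements of ℤ_{61} form a cyclic group of order 60.
As gcd(23, 60) = 1, raising to the 23rd power is a bijection on this group: if u^23 ≡ v^23 then (uv^{−1})^23 = 1, and the only element of order dividing gcd(23, 60) = 1 is 1, so u = v.
With h(0) = 0 this makes h injective on all of ℤ_{61}, hence bijective (finite equal-size domain and codomain). In particular h is injective.
Since h is injective, we find the preimage of 37. The inverse of x ↦ x^23 on (ℤ_{61})^× is x ↦ x^47, because 23·47 = 1081 = 18·60 + 1 ≡ 1 (mod 60) and x^{60} = 1 for x ≠ 0 (Fermat). So h⁻¹(37) = 37^47 mod 61.
Repeated squaring mod 61: 37^1 ≡ 37, 37^2 ≡ 37² = 1369 ≡ 27, 37^4 ≡ 27² = 729 ≡ 58, 37^8 ≡ 58² = 3364 ≡ 9, 37^16 ≡ 9² = 81 ≡ 20, 37^32 ≡ 20² = 400 ≡ 34. Since 47 = 32 + 8 + 4 + 2 + 1, 37^47 ≡ 34·9·58·27·37: 34·9 = 306 ≡ 1, then 1·58 = 58, then 58·27 = 1566 ≡ 41, then 41·37 = 1517 ≡ 53. So 37^47 ≡ 53 (mod 61).
Hence h⁻¹(37) = 53.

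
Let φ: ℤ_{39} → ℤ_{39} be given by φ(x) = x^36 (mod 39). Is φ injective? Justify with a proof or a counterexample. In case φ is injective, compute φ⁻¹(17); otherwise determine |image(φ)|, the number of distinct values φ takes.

φ(1) = 1^36 = 1.
φ(2): Repeated squaring mod 39: 2^1 ≡ 2, 2^2 ≡ 2² = 4, 2^4 ≡ 4² = 16, 2^8 ≡ 16² = 256 ≡ 22, 2^16 ≡ 22² = 484 ≡ 16, 2^32 ≡ 16² = 256 ≡ 22. Since 36 = 32 + 4, 2^36 ≡ 22·16: 22·16 = 352 ≡ 1. So 2^36 ≡ 1 (mod 39).
So φ(1) = φ(2) = 1 while 1 ≠ 2, hence φ is not injective.
Since φ is not injective, we determine |image(φ)|. Computing x^36 mod 39 for each x (by repeated squaring, reducing mod 39 at every step), the values φ(0), φ(1), …, φ(38) are: 0, 1, 1, 27, 1, 1, 27, 1, 1, 27, 1, 1, 27, 13, 1, 27, 1, 1, 27, 1, 1, 27, 1, 1, 27, 1, 13, 27, 1, 1, 27, 1, 1, 27, 1, 1, 27, 1, 1.
The distinct values are {0, 1, 13, 27}; there are 4 of them.

4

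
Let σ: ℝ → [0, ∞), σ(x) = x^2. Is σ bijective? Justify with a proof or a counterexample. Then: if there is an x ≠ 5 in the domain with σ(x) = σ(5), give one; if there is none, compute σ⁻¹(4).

σ(5) = 25 = (−5)^2 = σ(−5) (since 2 is even), with 5 ≠ −5. So σ is not injective, hence not bijective.
For the follow-up, such an x exists: taking x = −5 ∈ ℝ gives σ(−5) = 25 = σ(5) with −5 ≠ 5.

-5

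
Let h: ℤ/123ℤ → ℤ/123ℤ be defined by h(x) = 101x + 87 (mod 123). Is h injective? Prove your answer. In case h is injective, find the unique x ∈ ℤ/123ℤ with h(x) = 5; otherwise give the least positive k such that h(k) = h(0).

Suppose h(u) = h(v) in ℤ/123ℤ. Then 101u + 87 ≡ 101v + 87 (mod 123), hence 101(u − v) ≡ 0 (mod 123).
Since gcd(101, 123) = 1, 101 is invertible modulo 123, hence u − v ≡ 0 (mod 123), i.e. u = v.
So h is injective.
We now compute 101⁻¹ mod 123 explicitly. Euclid's algorithm: 123 = 1·101 + 22, 101 = 4·22 + 13, 22 = 1·13 + 9, 13 = 1·9 + 4, 9 = 2·4 + 1; back-substituting gives 1 = 95·101 − 78·123, so 101⁻¹ ≡ 95 (mod 123).
Since h is injective, we find h⁻¹(5): we need 101x ≡ 5 − 87 ≡ 41 (mod 123). Using 101⁻¹ = 95: x ≡ 95·41 = 3895 = 31·123 + 82, so x = 82.
Check: h(82) = 101·82 + 87 = 8369 = 68·123 + 5 ≡ 5 (mod 123).

82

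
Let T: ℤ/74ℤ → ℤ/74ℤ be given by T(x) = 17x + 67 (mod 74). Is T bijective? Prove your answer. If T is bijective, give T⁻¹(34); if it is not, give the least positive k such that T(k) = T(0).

By definition, injectivity means: for all x_1, x_2 in the domain, T(x_1) = T(x_2) implies x_1 = x_2.
Suppose T(x_1) = T(x_2) in ℤ/74ℤ. Then 17x_1 + 67 ≡ 17x_2 + 67 (mod 74), hence 17(x_1 − x_2) ≡ 0 (mod 74).
Since gcd(17, 74) = 1, 17 is invertible modulo 74, hence x_1 − x_2 ≡ 0 (mod 74), i.e. x_1 = x_2.
We now compute 17⁻¹ mod 74 explicitly. Euclid's algorithm: 74 = 4·17 + 6, 17 = 2·6 + 5, 6 = 1·5 + 1; back-substituting gives 1 = 61·17 − 14·74, so 17⁻¹ ≡ 61 (mod 74).
Then y ↦ 61(y − 67) is a two-sided inverse to T, so every y ∈ ℤ/74ℤ has a preimage.
Hence T is bijective.
Since T is bijective, we compute T⁻¹(34): solve 17x + 67 ≡ 34 (mod 74), i.e. 17x ≡ 41 (mod 74).
Multiplying by 17⁻¹ = 61 gives x ≡ 61·41 = 2501 = 33·74 + 59 ≡ 59 (mod 74).
Check: T(59) = 17·59 + 67 = 1070 = 14·74 + 34 ≡ 34 (mod 74).

59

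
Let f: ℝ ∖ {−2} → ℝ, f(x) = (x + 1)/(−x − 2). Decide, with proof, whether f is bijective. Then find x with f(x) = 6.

-13/7

If f(x) = −1, cross-multiplying gives −1(x + 1) = 1(−x − 2), which simplifies to −1 = −2 — false.  So −1 has no preimage and f is not surjective.
Thus f is not bijective.
Solving f(x) = 6: cross-multiplying gives x + 1 = 6(−x − 2), which rearranges to 7x = −13, so x = −13/7.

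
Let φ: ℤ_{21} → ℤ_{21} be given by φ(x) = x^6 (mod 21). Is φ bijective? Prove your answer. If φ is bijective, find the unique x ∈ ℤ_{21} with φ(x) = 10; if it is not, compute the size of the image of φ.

φ(1) = 1^6 = 1.
φ(2): Repeated squaring mod 21: 2^1 ≡ 2, 2^2 ≡ 2² = 4, 2^4 ≡ 4² = 16. Since 6 = 4 + 2, 2^6 ≡ 16·4: 16·4 = 64 ≡ 1. So 2^6 ≡ 1 (mod 21).
So φ(1) = φ(2) = 1 while 1 ≠ 2, therefore φ is not injective, hence not bijective.
Since φ is not bijective, we determine |image(φ)|. Computing x^6 mod 21 for each x (by repeated squaring, reducing mod 21 at every step), the values φ(0), φ(1), …, φ(20) are: 0, 1, 1, 15, 1, 1, 15, 7, 1, 15, 1, 1, 15, 1, 7, 15, 1, 1, 15, 1, 1.
The distinct values are {0, 1, 7, 15}; there are 4 of them.

4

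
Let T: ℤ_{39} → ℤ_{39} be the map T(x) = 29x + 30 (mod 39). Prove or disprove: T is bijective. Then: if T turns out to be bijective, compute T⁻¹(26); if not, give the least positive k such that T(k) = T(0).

16

Recall that T is injective if T(x_1) = T(x_2) implies x_1 = x_2.
Suppose T(x_1) = T(x_2) in ℤ_{39}. Then 29x_1 + 30 ≡ 29x_2 + 30 (mod 39), therefore 29(x_1 − x_2) ≡ 0 (mod 39).
Since gcd(29, 39) = 1, 29 is invertible modulo 39, therefore x_1 − x_2 ≡ 0 (mod 39), i.e. x_1 = x_2.
We now compute 29⁻¹ mod 39 explicitly. Euclid's algorithm: 39 = 1·29 + 10, 29 = 2·10 + 9, 10 = 1·9 + 1; back-substituting gives 1 = 35·29 − 26·39, so 29⁻¹ ≡ 35 (mod 39).
Then y ↦ 35(y − 30) is a two-sided inverse to T, so every y ∈ ℤ_{39} has a preimage.
Therefore T is bijective.
Since T is bijective, we find T⁻¹(26): we need 29x ≡ 26 − 30 ≡ 35 (mod 39). Using 29⁻¹ = 35: x ≡ 35·35 = 1225 = 31·39 + 16, so x = 16.
Check: T(16) = 29·16 + 30 = 494 = 12·39 + 26 ≡ 26 (mod 39).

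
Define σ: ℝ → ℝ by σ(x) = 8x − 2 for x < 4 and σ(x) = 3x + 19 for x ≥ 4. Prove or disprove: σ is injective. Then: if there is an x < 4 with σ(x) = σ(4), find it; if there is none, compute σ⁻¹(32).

13/3

Both pieces are strictly increasing (slopes 8 and 3), so each is injective on its own interval.
The left piece maps (−∞, 4) onto (−∞, 30); the right piece maps [4, ∞) onto [31, ∞).
These images are disjoint, so no value is attained by both pieces. So σ is injective.
Because the two images are disjoint, no x < 4 has σ(x) = σ(4), so we compute σ⁻¹(32): 32 lies in [31, ∞), so solve 3x + 19 = 32: x = (32 − 19)/3 = 13/3.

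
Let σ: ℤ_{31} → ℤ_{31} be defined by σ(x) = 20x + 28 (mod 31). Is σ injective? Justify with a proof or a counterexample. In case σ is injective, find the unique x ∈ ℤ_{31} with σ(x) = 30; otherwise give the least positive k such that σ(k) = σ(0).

28

Suppose σ(a) = σ(b) in ℤ_{31}. Then 20a + 28 ≡ 20b + 28 (mod 31), hence 20(a − b) ≡ 0 (mod 31).
Since gcd(20, 31) = 1, 20 is invertible modulo 31, thus a − b ≡ 0 (mod 31), i.e. a = b.
Thus σ is injective.
We now compute 20⁻¹ mod 31 explicitly. Euclid's algorithm: 31 = 1·20 + 11, 20 = 1·11 + 9, 11 = 1·9 + 2, 9 = 4·2 + 1; back-substituting gives 1 = 14·20 − 9·31, so 20⁻¹ ≡ 14 (mod 31).
Since σ is injective, we compute σ⁻¹(30): solve 20x + 28 ≡ 30 (mod 31), i.e. 20x ≡ 2 (mod 31).
Multiplying by 20⁻¹ = 14 gives x ≡ 14·2 = 28 ≡ 28 (mod 31).
Check: σ(28) = 20·28 + 28 = 588 = 18·31 + 30 ≡ 30 (mod 31).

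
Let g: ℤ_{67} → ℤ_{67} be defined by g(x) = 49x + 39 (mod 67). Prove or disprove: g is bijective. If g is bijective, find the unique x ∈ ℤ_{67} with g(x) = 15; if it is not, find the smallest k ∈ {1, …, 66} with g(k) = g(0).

Suppose g(a) = g(b) in ℤ_{67}. Then 49a + 39 ≡ 49b + 39 (mod 67), hence 49(a − b) ≡ 0 (mod 67).
Since gcd(49, 67) = 1, 49 is invertible modulo 67, therefore a − b ≡ 0 (mod 67), i.e. a = b.
We now compute 49⁻¹ mod 67 explicitly. Euclid's algorithm: 67 = 1·49 + 18, 49 = 2·18 + 13, 18 = 1·13 + 5, 13 = 2·5 + 3, 5 = 1·3 + 2, 3 = 1·2 + 1; back-substituting gives 1 = 26·49 − 19·67, so 49⁻¹ ≡ 26 (mod 67).
For any y ∈ ℤ_{67}, x = 26(y − 39) mod 67 satisfies g(x) = 49·26(y − 39) + 39 ≡ y (since 49·26 ≡ 1 mod 67). So every y has a preimage.
Therefore g is bijective.
Since g is bijective, we find g⁻¹(15): we need 49x ≡ 15 − 39 ≡ 43 (mod 67). Using 49⁻¹ = 26: x ≡ 26·43 = 1118 = 16·67 + 46, so x = 46.
Check: g(46) = 49·46 + 39 = 2293 = 34·67 + 15 ≡ 15 (mod 67).

46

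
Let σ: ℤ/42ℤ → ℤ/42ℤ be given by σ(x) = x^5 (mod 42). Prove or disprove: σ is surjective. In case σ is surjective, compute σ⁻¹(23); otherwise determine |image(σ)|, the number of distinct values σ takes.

Computing x^5 mod 42 for each x (by repeated squaring, reducing mod 42 at every step), the values σ(0), σ(1), …, σ(41) are: 0, 1, 32, 33, 16, 17, 6, 7, 8, 39, 40, 23, 24, 13, 14, 15, 4, 5, 30, 31, 20, 21, 22, 11, 12, 37, 38, 27, 28, 29, 18, 19, 2, 3, 34, 35, 36, 25, 26, 9, 10, 41.
Every element of ℤ/42ℤ appears exactly once in this list, so σ is a bijection, and in particular surjective.
Since σ is surjective, we read off the preimage of 23 from the same table: σ(11) = 23, so σ⁻¹(23) = 11.

11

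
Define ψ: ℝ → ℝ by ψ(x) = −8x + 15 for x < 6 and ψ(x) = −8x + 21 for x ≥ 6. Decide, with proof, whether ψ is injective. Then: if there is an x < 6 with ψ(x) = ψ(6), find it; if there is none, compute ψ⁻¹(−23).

21/4

Both pieces are strictly decreasing (slopes −8 and −8), so each is injective on its own interval.
The left piece maps (−∞, 6) onto (−33, ∞); the right piece maps [6, ∞) onto (−∞, −27].
These images overlap. In particular ψ(6) = −27 (right piece), and solving −8x + 15 = −27 on the left piece gives x = 21/4 < 6.
So ψ(21/4) = ψ(6) with 21/4 ≠ 6, and ψ is not injective. This x = 21/4 is the requested value below 6.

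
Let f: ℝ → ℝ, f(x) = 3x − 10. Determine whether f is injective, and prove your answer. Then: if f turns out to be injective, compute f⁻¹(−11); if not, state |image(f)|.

-1/3

Suppose f(s) = f(t). Then 3s − 10 = 3t − 10, therefore 3s = 3t, hence s = t.
Therefore f is injective.
Since f is injective, we compute f⁻¹(−11) = (−11 + 10)/3 = −1/3.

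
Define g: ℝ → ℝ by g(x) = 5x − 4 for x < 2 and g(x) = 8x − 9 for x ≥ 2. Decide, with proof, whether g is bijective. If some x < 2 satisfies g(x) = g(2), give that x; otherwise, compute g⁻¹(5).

Both pieces are strictly increasing (slopes 5 and 8), so each is injective on its own interval.
The left piece maps (−∞, 2) onto (−∞, 6); the right piece maps [2, ∞) onto [7, ∞).
The images leave a gap (6 has no preimage), so g is not surjective, hence not bijective.
Because the two images are disjoint, no x < 2 has g(x) = g(2), so we compute g⁻¹(5): 5 lies in (−∞, 6), so solve 5x − 4 = 5: x = (5 + 4)/5 = 9/5.

9/5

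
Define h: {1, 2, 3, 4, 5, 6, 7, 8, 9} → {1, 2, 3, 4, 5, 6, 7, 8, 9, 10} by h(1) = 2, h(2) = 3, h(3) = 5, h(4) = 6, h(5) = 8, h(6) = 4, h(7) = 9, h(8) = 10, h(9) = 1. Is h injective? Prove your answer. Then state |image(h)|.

The values h(1), …, h(9) are 2, 3, 5, 6, 8, 4, 9, 10, 1 — all distinct.
So h(x_1) = h(x_2) only when x_1 = x_2, and h is injective.
The image of h is {1, 2, 3, 4, 5, 6, 8, 9, 10}, which has 9 elements.

9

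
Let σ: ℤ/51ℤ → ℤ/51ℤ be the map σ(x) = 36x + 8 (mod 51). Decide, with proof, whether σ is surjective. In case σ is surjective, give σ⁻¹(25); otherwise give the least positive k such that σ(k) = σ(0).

Since gcd(36, 51) = 3, we have 36x ≡ 0 (mod 3) for all x, so σ(x) ≡ 2 (mod 3).
But 0 ≢ 2 (mod 3), so 0 ∈ ℤ/51ℤ has no preimage. Hence σ is not surjective.
Since σ is not surjective, we find the least positive k with σ(k) = σ(0): this means 36k ≡ 0 (mod 51), i.e. 51 ∣ 36k. Since gcd(36, 51) = 3, dividing through by 3 this holds exactly when 17 ∣ 12k, and as gcd(12, 17) = 1, exactly when 17 ∣ k.
The smallest positive such k is 17.

17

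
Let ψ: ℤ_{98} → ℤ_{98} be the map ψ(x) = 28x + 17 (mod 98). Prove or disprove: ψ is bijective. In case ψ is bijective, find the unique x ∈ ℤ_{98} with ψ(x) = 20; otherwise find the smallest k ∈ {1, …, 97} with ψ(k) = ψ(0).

We have gcd(28, 98) = 14 > 1. Taking u = 0 and v = 7: ψ(0) = 17 and ψ(7) = 28·7 + 17 = 213 ≡ 17 (mod 98).
So ψ(0) = ψ(7) while 0 ≠ 7, hence ψ is not injective, hence not bijective.
Since ψ is not bijective, we find the least positive k with ψ(k) = ψ(0): this means 28k ≡ 0 (mod 98), i.e. 98 ∣ 28k. Since gcd(28, 98) = 14, dividing through by 14 this holds exactly when 7 ∣ 2k, and as gcd(2, 7) = 1, exactly when 7 ∣ k.
The smallest positive such k is 7.

7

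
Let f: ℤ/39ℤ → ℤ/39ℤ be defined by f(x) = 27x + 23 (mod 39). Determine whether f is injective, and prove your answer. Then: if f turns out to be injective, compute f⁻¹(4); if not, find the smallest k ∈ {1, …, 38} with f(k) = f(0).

We have gcd(27, 39) = 3 > 1. Taking x_1 = 0 and x_2 = 13: f(0) = 23 and f(13) = 27·13 + 23 = 374 ≡ 23 (mod 39).
So f(0) = f(13) while 0 ≠ 13, thus f is not injective.
Since f is not injective, we find the least positive k with f(k) = f(0): this means 27k ≡ 0 (mod 39), i.e. 39 ∣ 27k. Since gcd(27, 39) = 3, dividing through by 3 this holds exactly when 13 ∣ 9k, and as gcd(9, 13) = 1, exactly when 13 ∣ k.
The smallest positive such k is 13.

13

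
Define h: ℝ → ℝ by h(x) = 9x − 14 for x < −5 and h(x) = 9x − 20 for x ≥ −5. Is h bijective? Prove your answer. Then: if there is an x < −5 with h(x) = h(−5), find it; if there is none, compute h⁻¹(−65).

Both pieces are strictly increasing (slopes 9 and 9), so each is injective on its own interval.
The left piece maps (−∞, −5) onto (−∞, −59); the right piece maps [−5, ∞) onto [−65, ∞).
These images overlap. In particular h(−5) = −65 (right piece), and solving 9x − 14 = −65 on the left piece gives x = −17/3 < −5.
So h(−17/3) = h(−5) with −17/3 ≠ −5, and h is not injective, hence not bijective. This x = −17/3 is the requested value below −5.

-17/3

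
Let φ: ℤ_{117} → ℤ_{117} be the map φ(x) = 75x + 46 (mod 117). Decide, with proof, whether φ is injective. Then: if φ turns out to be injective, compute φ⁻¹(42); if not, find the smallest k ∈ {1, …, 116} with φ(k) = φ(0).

Recall that φ is injective when φ(u) = φ(v) forces u = v.
We have gcd(75, 117) = 3 > 1. Taking u = 0 and v = 39: φ(0) = 46 and φ(39) = 75·39 + 46 = 2971 ≡ 46 (mod 117).
So φ(0) = φ(39) while 0 ≠ 39, so φ is not injective.
Since φ is not injective, we find the least positive k with φ(k) = φ(0): this means 75k ≡ 0 (mod 117), i.e. 117 ∣ 75k. Since gcd(75, 117) = 3, dividing through by 3 this holds exactly when 39 ∣ 25k, and as gcd(25, 39) = 1, exactly when 39 ∣ k.
The smallest positive such k is 39.

39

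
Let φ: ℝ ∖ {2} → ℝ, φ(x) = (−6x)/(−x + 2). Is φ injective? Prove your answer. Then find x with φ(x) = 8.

Suppose φ(u) = φ(v). Cross-multiplying: (−6u)(−v + 2) = (−6v)(−u + 2).
Expanding both sides and cancelling the symmetric terms leaves −12·(u − v) = 0. Since −12 ≠ 0, u = v. Hence φ is injective.
Solving φ(x) = 8: cross-multiplying gives −6x = 8(−x + 2), which rearranges to 2x = 16, so x = 8.

8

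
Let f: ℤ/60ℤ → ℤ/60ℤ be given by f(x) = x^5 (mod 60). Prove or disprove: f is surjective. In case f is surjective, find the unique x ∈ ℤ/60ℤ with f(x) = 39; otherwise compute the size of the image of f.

45

f(0) = 0^5 = 0.
f(30): Repeated squaring mod 60: 30^1 ≡ 30, 30^2 ≡ 30² = 900 ≡ 0, 30^4 ≡ 0² = 0. Since 5 = 4 + 1, 30^5 ≡ 0·30: 0·30 = 0. So 30^5 ≡ 0 (mod 60).
So f(0) = f(30) = 0 while 0 ≠ 30, so f is not injective.
A non-injective map from the 60-element set ℤ/60ℤ to itself takes at most 59 distinct values, so it cannot be surjective. So f is not surjective.
Since f is not surjective, we determine |image(f)|. Computing x^5 mod 60 for each x (by repeated squaring, reducing mod 60 at every step), the values f(0), f(1), …, f(59) are: 0, 1, 32, 3, 4, 5, 36, 7, 8, 9, 40, 11, 12, 13, 44, 15, 16, 17, 48, 19, 20, 21, 52, 23, 24, 25, 56, 27, 28, 29, 0, 31, 32, 33, 4, 35, 36, 37, 8, 39, 40, 41, 12, 43, 44, 45, 16, 47, 48, 49, 20, 51, 52, 53, 24, 55, 56, 57, 28, 59.
The distinct values are {0, 1, 3, 4, 5, 7, 8, 9, 11, 12, 13, 15, 16, 17, 19, 20, 21, 23, 24, 25, 27, 28, 29, 31, 32, 33, 35, 36, 37, 39, 40, 41, 43, 44, 45, 47, 48, 49, 51, 52, 53, 55, 56, 57, 59}; there are 45 of them.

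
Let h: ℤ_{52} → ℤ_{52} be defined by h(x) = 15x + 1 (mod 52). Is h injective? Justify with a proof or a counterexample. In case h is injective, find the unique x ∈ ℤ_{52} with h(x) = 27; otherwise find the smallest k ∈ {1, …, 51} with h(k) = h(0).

If h(a) = h(b), then 15a ≡ 15b (mod 52). Because gcd(15, 52) = 1, we may cancel 15 to get a ≡ b (mod 52).
Thus h is injective.
We now compute 15⁻¹ mod 52 explicitly. Euclid's algorithm: 52 = 3·15 + 7, 15 = 2·7 + 1; back-substituting gives 1 = 7·15 − 2·52, so 15⁻¹ ≡ 7 (mod 52).
Since h is injective, we compute h⁻¹(27): solve 15x + 1 ≡ 27 (mod 52), i.e. 15x ≡ 26 (mod 52).
Multiplying by 15⁻¹ = 7 gives x ≡ 7·26 = 182 = 3·52 + 26 ≡ 26 (mod 52).
Check: h(26) = 15·26 + 1 = 391 = 7·52 + 27 ≡ 27 (mod 52).

26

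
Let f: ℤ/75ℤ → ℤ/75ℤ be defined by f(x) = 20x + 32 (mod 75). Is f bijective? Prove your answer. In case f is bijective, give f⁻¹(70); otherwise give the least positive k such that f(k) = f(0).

We have gcd(20, 75) = 5 > 1. Taking a = 0 and b = 15: f(0) = 32 and f(15) = 20·15 + 32 = 332 ≡ 32 (mod 75).
So f(0) = f(15) while 0 ≠ 15, thus f is not injective, hence not bijective.
Since f is not bijective, we find the least positive k with f(k) = f(0): this means 20k ≡ 0 (mod 75), i.e. 75 ∣ 20k. Since gcd(20, 75) = 5, dividing through by 5 this holds exactly when 15 ∣ 4k, and as gcd(4, 15) = 1, exactly when 15 ∣ k.
The smallest positive such k is 15.

15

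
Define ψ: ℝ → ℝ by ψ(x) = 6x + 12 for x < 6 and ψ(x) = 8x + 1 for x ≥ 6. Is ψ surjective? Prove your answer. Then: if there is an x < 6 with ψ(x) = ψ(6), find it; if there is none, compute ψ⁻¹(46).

17/3

Both pieces are strictly increasing (slopes 6 and 8), so each is injective on its own interval.
The left piece maps (−∞, 6) onto (−∞, 48); the right piece maps [6, ∞) onto [49, ∞).
The union (−∞, 48) ∪ [49, ∞) omits the interval between 48 and 49; in particular 48 has no preimage. So ψ is not surjective.
Because the two images are disjoint, no x < 6 has ψ(x) = ψ(6), so we compute ψ⁻¹(46): 46 lies in (−∞, 48), so solve 6x + 12 = 46: x = (46 − 12)/6 = 17/3.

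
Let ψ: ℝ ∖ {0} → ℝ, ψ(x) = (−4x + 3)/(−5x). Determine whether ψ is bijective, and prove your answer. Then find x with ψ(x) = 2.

If ψ(x) = 4/5, cross-multiplying gives −5(−4x + 3) = −4(−5x), which simplifies to −15 = 0 — false.  So 4/5 has no preimage and ψ is not surjective.
Hence ψ is not bijective.
Solving ψ(x) = 2: cross-multiplying gives −4x + 3 = 2(−5x), which rearranges to 6x = −3, so x = −1/2.

-1/2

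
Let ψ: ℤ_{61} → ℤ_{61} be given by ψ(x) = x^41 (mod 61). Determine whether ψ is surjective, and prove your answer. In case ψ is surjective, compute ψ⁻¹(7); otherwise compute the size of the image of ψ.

Since 61 is prime, the nonzero elements of ℤ_{61} form a cyclic group of order 60.
As gcd(41, 60) = 1, raising to the 41st power is a bijection on this group: if x_1^41 ≡ x_2^41 then (x_1x_2^{−1})^41 = 1, and the only element of order dividing gcd(41, 60) = 1 is 1, so x_1 = x_2.
With ψ(0) = 0 this makes ψ injective on all of ℤ_{61}, hence bijective (finite equal-size domain and codomain). In particular ψ is surjective.
Since ψ is surjective, we find the preimage of 7. The inverse of x ↦ x^41 on (ℤ_{61})^× is x ↦ x^41, because 41·41 = 1681 = 28·60 + 1 ≡ 1 (mod 60) and x^{60} = 1 for x ≠ 0 (Fermat). So ψ⁻¹(7) = 7^41 mod 61.
Repeated squaring mod 61: 7^1 ≡ 7, 7^2 ≡ 7² = 49, 7^4 ≡ 49² = 2401 ≡ 22, 7^8 ≡ 22² = 484 ≡ 57, 7^16 ≡ 57² = 3249 ≡ 16, 7^32 ≡ 16² = 256 ≡ 12. Since 41 = 32 + 8 + 1, 7^41 ≡ 12·57·7: 12·57 = 684 ≡ 13, then 13·7 = 91 ≡ 30. So 7^41 ≡ 30 (mod 61).
Hence ψ⁻¹(7) = 30.

30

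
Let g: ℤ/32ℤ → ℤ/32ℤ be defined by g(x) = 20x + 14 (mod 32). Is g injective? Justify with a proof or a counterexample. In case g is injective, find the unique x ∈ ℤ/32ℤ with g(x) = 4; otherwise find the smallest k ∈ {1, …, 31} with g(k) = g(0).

We have gcd(20, 32) = 4 > 1. Taking a = 0 and b = 8: g(0) = 14 and g(8) = 20·8 + 14 = 174 ≡ 14 (mod 32).
So g(0) = g(8) while 0 ≠ 8, hence g is not injective.
Since g is not injective, we find the least positive k with g(k) = g(0): this means 20k ≡ 0 (mod 32), i.e. 32 ∣ 20k. Since gcd(20, 32) = 4, dividing through by 4 this holds exactly when 8 ∣ 5k, and as gcd(5, 8) = 1, exactly when 8 ∣ k.
The smallest positive such k is 8.

8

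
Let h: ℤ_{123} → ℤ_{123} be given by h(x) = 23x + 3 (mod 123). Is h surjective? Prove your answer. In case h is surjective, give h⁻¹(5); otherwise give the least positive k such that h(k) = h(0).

Since gcd(23, 123) = 1, 23 is invertible modulo 123. Euclid's algorithm: 123 = 5·23 + 8, 23 = 2·8 + 7, 8 = 1·7 + 1; back-substituting gives 1 = 107·23 − 20·123, so 23⁻¹ ≡ 107 (mod 123).
For any y ∈ ℤ_{123}, x = 107(y − 3) mod 123 satisfies h(x) = 23·107(y − 3) + 3 ≡ y (since 23·107 ≡ 1 mod 123). So every y has a preimage.
Hence h is surjective.
Since h is surjective, we compute h⁻¹(5): solve 23x + 3 ≡ 5 (mod 123), i.e. 23x ≡ 2 (mod 123).
Multiplying by 23⁻¹ = 107 gives x ≡ 107·2 = 214 = 1·123 + 91 ≡ 91 (mod 123).
Check: h(91) = 23·91 + 3 = 2096 = 17·123 + 5 ≡ 5 (mod 123).

91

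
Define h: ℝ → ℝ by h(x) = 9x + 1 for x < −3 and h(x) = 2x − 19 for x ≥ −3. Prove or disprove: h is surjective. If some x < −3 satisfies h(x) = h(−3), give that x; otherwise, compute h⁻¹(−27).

-28/9

Both pieces are strictly increasing (slopes 9 and 2), so each is injective on its own interval.
The left piece maps (−∞, −3) onto (−∞, −26); the right piece maps [−3, ∞) onto [−25, ∞).
The union (−∞, −26) ∪ [−25, ∞) omits the interval between −26 and −25; in particular −26 has no preimage. So h is not surjective.
Because the two images are disjoint, no x < −3 has h(x) = h(−3), so we compute h⁻¹(−27): −27 lies in (−∞, −26), so solve 9x + 1 = −27: x = (−27 − 1)/9 = −28/9.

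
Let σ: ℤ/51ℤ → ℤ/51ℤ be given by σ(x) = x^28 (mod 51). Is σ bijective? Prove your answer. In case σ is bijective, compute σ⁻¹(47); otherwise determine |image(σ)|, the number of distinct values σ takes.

10

σ(1) = 1^28 = 1.
σ(4): Repeated squaring mod 51: 4^1 ≡ 4, 4^2 ≡ 4² = 16, 4^4 ≡ 16² = 256 ≡ 1, 4^8 ≡ 1² = 1, 4^16 ≡ 1² = 1. Since 28 = 16 + 8 + 4, 4^28 ≡ 1·1·1: 1·1 = 1, then 1·1 = 1. So 4^28 ≡ 1 (mod 51).
So σ(1) = σ(4) = 1 while 1 ≠ 4, so σ is not injective, hence not bijective.
Since σ is not bijective, we determine |image(σ)|. Computing x^28 mod 51 for each x (by repeated squaring, reducing mod 51 at every step), the values σ(0), σ(1), …, σ(50) are: 0, 1, 16, 21, 1, 4, 30, 13, 16, 33, 13, 13, 21, 1, 4, 33, 1, 34, 18, 16, 4, 18, 4, 13, 30, 16, 16, 30, 13, 4, 18, 4, 16, 18, 34, 1, 33, 4, 1, 21, 13, 13, 33, 16, 13, 30, 4, 1, 21, 16, 1.
The distinct values are {0, 1, 4, 13, 16, 18, 21, 30, 33, 34}; there are 10 of them.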